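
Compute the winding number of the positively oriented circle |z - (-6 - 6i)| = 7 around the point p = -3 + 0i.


Step 1: Center c = (-6, -6), radius = 7
Step 2: |p - c|^2 = 3^2 + 6^2 = 45
Step 3: r^2 = 49
Step 4: |p-c| < r so winding number = 1

1


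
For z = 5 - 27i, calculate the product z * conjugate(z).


Step 1: conj(z) = 5 + 27i
Step 2: z * conj(z) = 5^2 + (-27)^2
Step 3: = 25 + 729 = 754

754


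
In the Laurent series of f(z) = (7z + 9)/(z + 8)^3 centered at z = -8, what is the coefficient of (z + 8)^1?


Step 1: Write the numerator in powers of (z + 8): 7z + 9 = 7(z + 8) + (7*(-8) + 9) = 7(z + 8) - 47
Step 2: Divide by (z + 8)^3: f(z) = -47(z + 8)^(-3) + 7(z + 8)^(-2)
Step 3: This finite sum is the Laurent series of f about z = -8.
Step 4: Only the powers -3 and -2 appear, so the coefficient of (z + 8)^1 = 0

0


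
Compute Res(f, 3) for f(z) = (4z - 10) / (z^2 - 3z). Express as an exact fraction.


Step 1: Q(z) = z^2 - 3z = (z - 3)(z)
Step 2: Q'(z) = 2z - 3
Step 3: Q'(3) = 3, P(3) = 2
Step 4: Res = P(3)/Q'(3) = 2/3 = 2/3

2/3


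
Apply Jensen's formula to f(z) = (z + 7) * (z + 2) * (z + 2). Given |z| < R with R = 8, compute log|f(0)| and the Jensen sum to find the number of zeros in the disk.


Jensen's formula: (1/2pi)*integral log|f(Re^it)|dt = log|f(0)| + sum_{|a_k|<R} log(R/|a_k|)
Step 1: f(0) = 7 * 2 * 2 = 28
Step 2: log|f(0)| = log|-7| + log|-2| + log|-2| = 3.3322
Step 3: Zeros inside |z| < 8: -7, -2, -2
Step 4: Jensen sum = log(8/7) + log(8/2) + log(8/2) = 2.9061
Step 5: n(R) = number of terms in the Jensen sum = count of zeros inside |z| < 8 = 3

3


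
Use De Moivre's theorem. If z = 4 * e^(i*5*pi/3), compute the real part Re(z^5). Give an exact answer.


Step 1: By De Moivre's theorem, z^5 = 4^5 * e^(i*5*5*pi/3) = 1024 * (cos(25*pi/3) + i*sin(25*pi/3))
Step 2: |z|^5 = 4^5 = 1024
Step 3: Reduce the angle mod 2*pi: 25*pi/3 - 8*pi = pi/3
Step 4: cos(pi/3) = 1/2
Step 5: Re(z^5) = 1024 * 1/2 = 512

512


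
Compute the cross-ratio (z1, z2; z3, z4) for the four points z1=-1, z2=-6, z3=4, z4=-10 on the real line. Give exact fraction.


Step 1: (z1-z3)(z2-z4) = (-5) * 4 = -20
Step 2: (z1-z4)(z2-z3) = 9 * (-10) = -90
Step 3: Cross-ratio = 20/90 = 2/9

2/9


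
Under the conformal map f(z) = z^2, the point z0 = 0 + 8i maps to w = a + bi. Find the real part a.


Step 1: z0 = 0 + 8i
Step 2: z0^2 = 0^2 - 8^2 + 0i
Step 3: real part = 0 - 64 = -64

-64


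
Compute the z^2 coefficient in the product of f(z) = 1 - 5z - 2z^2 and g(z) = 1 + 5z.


Step 1: z^2 term in f*g comes from: (1)*(0) + (-5z)*(5z) + (-2z^2)*(1)
Step 2: = 0 - 25 - 2
Step 3: = -27

-27


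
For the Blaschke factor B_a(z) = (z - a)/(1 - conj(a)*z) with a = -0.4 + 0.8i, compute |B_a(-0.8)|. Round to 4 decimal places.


Step 1: Numerator z0 - a = -0.8 - (-0.4 + 0.8i) = -0.4 - 0.8i
Step 2: Denominator 1 - conj(a)*z0 = 1 - (-0.4 - 0.8i)*(-0.8) = 0.68 - 0.64i
Step 3: |z0 - a|^2 = (-0.4)^2 + (-0.8)^2 = 0.8; |1 - conj(a)*z0|^2 = 0.68^2 + (-0.64)^2 = 0.872
Step 4: |B_a(-0.8)| = sqrt(0.8 / 0.872) = sqrt(0.917431)
Step 5: = 0.9578

0.9578


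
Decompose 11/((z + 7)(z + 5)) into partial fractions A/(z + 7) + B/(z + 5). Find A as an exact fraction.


Step 1: Multiply both sides by (z + 7) and set z = -7
Step 2: A = 11 / (-7 + 5)
Step 3: A = 11 / (-2)
Step 4: A = -11/2

-11/2


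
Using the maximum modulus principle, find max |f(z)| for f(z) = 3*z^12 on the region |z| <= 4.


Step 1: On |z| = 4, |f(z)| = 3 * |z|^12 = 3 * 4^12
Step 2: By maximum modulus principle, maximum is on boundary.
Step 3: Maximum = 3 * 16777216 = 50331648

50331648


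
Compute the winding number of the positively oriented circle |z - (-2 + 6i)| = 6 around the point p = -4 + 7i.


Step 1: Center c = (-2, 6), radius = 6
Step 2: |p - c|^2 = (-2)^2 + 1^2 = 5
Step 3: r^2 = 36
Step 4: |p-c| < r so winding number = 1

1


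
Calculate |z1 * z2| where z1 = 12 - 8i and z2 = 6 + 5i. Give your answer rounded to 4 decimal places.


Step 1: |z1| = sqrt(12^2 + (-8)^2) = sqrt(208)
Step 2: |z2| = sqrt(6^2 + 5^2) = sqrt(61)
Step 3: |z1*z2| = |z1|*|z2| = sqrt(208) * sqrt(61) = sqrt(208 * 61) = sqrt(12688)
Step 4: = 112.641

112.641


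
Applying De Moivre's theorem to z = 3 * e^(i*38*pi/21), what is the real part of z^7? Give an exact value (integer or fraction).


Step 1: By De Moivre's theorem, z^7 = 3^7 * e^(i*7*38*pi/21) = 2187 * (cos(38*pi/3) + i*sin(38*pi/3))
Step 2: |z|^7 = 3^7 = 2187
Step 3: Reduce the angle mod 2*pi: 38*pi/3 - 12*pi = 2*pi/3
Step 4: cos(2*pi/3) = -1/2
Step 5: Re(z^7) = 2187 * (-1/2) = -2187/2

-2187/2


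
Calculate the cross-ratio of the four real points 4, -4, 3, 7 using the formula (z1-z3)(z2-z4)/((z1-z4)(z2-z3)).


Step 1: (z1-z3)(z2-z4) = 1 * (-11) = -11
Step 2: (z1-z4)(z2-z3) = (-3) * (-7) = 21
Step 3: Cross-ratio = -11/21 = -11/21

-11/21


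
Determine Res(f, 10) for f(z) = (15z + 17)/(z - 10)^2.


Step 1: Pole of order 2 at z = 10
Step 2: Res = lim d/dz [(z - 10)^2 * f(z)] as z -> 10
Step 3: (z - 10)^2 * f(z) = 15z + 17
Step 4: d/dz[15z + 17] = 15

15


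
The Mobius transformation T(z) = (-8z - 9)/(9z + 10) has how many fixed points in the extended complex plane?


Step 1: Fixed points satisfy T(z) = z
Step 2: 9z^2 + 18z + 9 = 0
Step 3: Discriminant = 18^2 - 4*9*9 = 0
Step 4: Number of fixed points = 1

1


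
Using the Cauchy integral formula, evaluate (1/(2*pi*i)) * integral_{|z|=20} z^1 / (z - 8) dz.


Step 1: f(z) = z^1, a = 8 is inside |z| = 20
Step 2: By Cauchy integral formula: (1/(2pi*i)) * integral = f(a)
Step 3: f(8) = 8^1 = 8

8


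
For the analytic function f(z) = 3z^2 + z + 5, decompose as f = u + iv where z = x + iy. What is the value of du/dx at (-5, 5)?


Step 1: f(z) = 3(x+iy)^2 + (x+iy) + 5
Step 2: u = 3(x^2 - y^2) + x + 5
Step 3: u_x = 6x + 1
Step 4: At (-5, 5): u_x = -30 + 1 = -29

-29


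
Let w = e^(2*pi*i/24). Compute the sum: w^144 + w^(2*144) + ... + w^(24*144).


Step 1: The sum sum_{j=1}^{n} w^(k*j) equals n if n | k, else 0.
Step 2: Here n = 24, k = 144
Step 3: Does n divide k? 24 | 144 -> True
Step 4: Sum = 24

24


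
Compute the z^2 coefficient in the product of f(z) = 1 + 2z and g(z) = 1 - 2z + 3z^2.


Step 1: z^2 term in f*g comes from: (1)*(3z^2) + (2z)*(-2z) + (0)*(1)
Step 2: = 3 - 4 + 0
Step 3: = -1

-1


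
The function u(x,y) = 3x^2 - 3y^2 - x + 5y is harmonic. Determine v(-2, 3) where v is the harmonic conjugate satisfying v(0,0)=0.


Step 1: v_x = -u_y = 6y - 5
Step 2: v_y = u_x = 6x - 1
Step 3: v = 6xy - 5x - y + C
Step 4: v(0,0) = 0 => C = 0
Step 5: v(-2, 3) = -29

-29


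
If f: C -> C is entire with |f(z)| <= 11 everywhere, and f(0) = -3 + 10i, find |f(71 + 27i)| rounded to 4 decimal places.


Step 1: By Liouville's theorem, a bounded entire function is constant.
Step 2: f(z) = f(0) = -3 + 10i for all z.
Step 3: |f(w)| = |-3 + 10i| = sqrt(9 + 100)
Step 4: = 10.4403

10.4403


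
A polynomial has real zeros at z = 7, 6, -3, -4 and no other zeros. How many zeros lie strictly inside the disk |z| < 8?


Step 1: Check each root:
  z = 7: |7| = 7 < 8
  z = 6: |6| = 6 < 8
  z = -3: |-3| = 3 < 8
  z = -4: |-4| = 4 < 8
Step 2: Count = 4

4


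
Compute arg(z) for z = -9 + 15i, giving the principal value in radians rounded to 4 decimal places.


Step 1: z = -9 + 15i
Step 2: arg(z) = atan2(15, -9)
Step 3: arg(z) = 2.1112

2.1112


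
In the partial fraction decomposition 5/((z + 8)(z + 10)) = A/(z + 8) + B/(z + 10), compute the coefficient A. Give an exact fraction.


Step 1: Multiply both sides by (z + 8) and set z = -8
Step 2: A = 5 / (-8 + 10)
Step 3: A = 5 / 2
Step 4: A = 5/2

5/2


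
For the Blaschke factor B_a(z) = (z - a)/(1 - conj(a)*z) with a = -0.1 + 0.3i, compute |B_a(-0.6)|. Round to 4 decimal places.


Step 1: Numerator z0 - a = -0.6 - (-0.1 + 0.3i) = -0.5 - 0.3i
Step 2: Denominator 1 - conj(a)*z0 = 1 - (-0.1 - 0.3i)*(-0.6) = 0.94 - 0.18i
Step 3: |z0 - a|^2 = (-0.5)^2 + (-0.3)^2 = 0.34; |1 - conj(a)*z0|^2 = 0.94^2 + (-0.18)^2 = 0.916
Step 4: |B_a(-0.6)| = sqrt(0.34 / 0.916) = sqrt(0.371179)
Step 5: = 0.6092

0.6092


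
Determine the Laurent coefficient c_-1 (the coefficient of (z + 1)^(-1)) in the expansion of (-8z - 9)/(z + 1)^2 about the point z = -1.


Step 1: Write the numerator in powers of (z + 1): -8z - 9 = -8(z + 1) + (-8*(-1) - 9) = -8(z + 1) - 1
Step 2: Divide by (z + 1)^2: f(z) = -(z + 1)^(-2) - 8(z + 1)^(-1)
Step 3: This finite sum is the Laurent series of f about z = -1.
Step 4: Coefficient of (z + 1)^(-1) = coefficient of (z + 1) in the re-centred numerator = -8

-8


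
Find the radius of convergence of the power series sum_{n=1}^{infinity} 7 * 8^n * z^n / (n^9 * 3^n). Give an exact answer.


Step 1: General term a_n = 7 * 8^n / (n^9 * 3^n)
Step 2: By the root test, |a_n|^(1/n) = 7^(1/n) * 8 / (n^(9/n) * 3) -> 8/3 as n -> infinity (since 7^(1/n) -> 1 and n^(9/n) -> 1)
Step 3: R = 1/lim|a_n|^(1/n) = 3/8

3/8


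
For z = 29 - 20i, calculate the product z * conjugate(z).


Step 1: conj(z) = 29 + 20i
Step 2: z * conj(z) = 29^2 + (-20)^2
Step 3: = 841 + 400 = 1241

1241


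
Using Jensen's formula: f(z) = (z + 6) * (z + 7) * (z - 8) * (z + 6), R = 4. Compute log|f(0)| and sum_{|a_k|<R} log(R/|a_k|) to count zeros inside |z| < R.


Jensen's formula: (1/2pi)*integral log|f(Re^it)|dt = log|f(0)| + sum_{|a_k|<R} log(R/|a_k|)
Step 1: f(0) = 6 * 7 * (-8) * 6 = -2016
Step 2: log|f(0)| = log|-6| + log|-7| + log|8| + log|-6| = 7.6089
Step 3: Zeros inside |z| < 4: none
Step 4: Jensen sum = (empty sum) = 0
Step 5: n(R) = number of terms in the Jensen sum = count of zeros inside |z| < 4 = 0

0


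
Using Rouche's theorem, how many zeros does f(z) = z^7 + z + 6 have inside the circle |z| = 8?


Step 1: On |z| = 8 the three terms have sizes |z^7| = 8^7 = 2097152, |z| = 8, |6| = 6
Step 2: The dominant term is g(z) = z^7; let h(z) = z + 6 so f = g + h
Step 3: On |z| = 8: |g| = 2097152 and |h| <= 8 + 6 = 14
Step 4: Since 2097152 > 14, |h| < |g| on |z| = 8, so by Rouche f has the same number of zeros as g inside |z| < 8
Step 5: g(z) = z^7 has 7 zeros (all at the origin) inside |z| < 8. Answer = 7

7


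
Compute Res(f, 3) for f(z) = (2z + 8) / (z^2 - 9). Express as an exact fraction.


Step 1: Q(z) = z^2 - 9 = (z - 3)(z + 3)
Step 2: Q'(z) = 2z
Step 3: Q'(3) = 6, P(3) = 14
Step 4: Res = P(3)/Q'(3) = 14/6 = 7/3

7/3


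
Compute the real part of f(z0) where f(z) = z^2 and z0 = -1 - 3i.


Step 1: z0 = -1 - 3i
Step 2: z0^2 = (-1)^2 - (-3)^2 + 6i
Step 3: real part = 1 - 9 = -8

-8


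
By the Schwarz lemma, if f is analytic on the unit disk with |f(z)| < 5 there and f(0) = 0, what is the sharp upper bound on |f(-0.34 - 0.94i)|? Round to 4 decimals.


Step 1: g = f/5 maps D -> D with g(0) = 0, so by the Schwarz lemma |g(z)| <= |z|, i.e. |f(z)| <= 5|z|; this is sharp (f(z) = 5z).
Step 2: |z0|^2 = (-0.34)^2 + (-0.94)^2 = 0.9992
Step 3: |z0| = sqrt(0.9992) = 0.9996
Step 4: Best bound = 5 * |z0| = 5 * 0.9996 = 4.998

4.998


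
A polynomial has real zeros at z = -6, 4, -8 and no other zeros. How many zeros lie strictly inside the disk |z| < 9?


Step 1: Check each root:
  z = -6: |-6| = 6 < 9
  z = 4: |4| = 4 < 9
  z = -8: |-8| = 8 < 9
Step 2: Count = 3

3


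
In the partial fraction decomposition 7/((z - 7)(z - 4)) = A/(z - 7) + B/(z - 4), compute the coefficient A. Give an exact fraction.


Step 1: Multiply both sides by (z - 7) and set z = 7
Step 2: A = 7 / (7 - 4)
Step 3: A = 7 / 3
Step 4: A = 7/3

7/3


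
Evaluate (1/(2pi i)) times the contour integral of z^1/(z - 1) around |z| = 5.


Step 1: f(z) = z^1, a = 1 is inside |z| = 5
Step 2: By Cauchy integral formula: (1/(2pi*i)) * integral = f(a)
Step 3: f(1) = 1^1 = 1

1


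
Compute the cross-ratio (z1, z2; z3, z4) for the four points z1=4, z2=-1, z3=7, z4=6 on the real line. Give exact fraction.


Step 1: (z1-z3)(z2-z4) = (-3) * (-7) = 21
Step 2: (z1-z4)(z2-z3) = (-2) * (-8) = 16
Step 3: Cross-ratio = 21/16 = 21/16

21/16


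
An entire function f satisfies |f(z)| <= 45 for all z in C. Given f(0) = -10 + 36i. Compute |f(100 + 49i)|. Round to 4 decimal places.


Step 1: By Liouville's theorem, a bounded entire function is constant.
Step 2: f(z) = f(0) = -10 + 36i for all z.
Step 3: |f(w)| = |-10 + 36i| = sqrt(100 + 1296)
Step 4: = 37.3631

37.3631


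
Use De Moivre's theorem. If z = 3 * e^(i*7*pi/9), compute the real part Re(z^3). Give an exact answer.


Step 1: By De Moivre's theorem, z^3 = 3^3 * e^(i*3*7*pi/9) = 27 * (cos(7*pi/3) + i*sin(7*pi/3))
Step 2: |z|^3 = 3^3 = 27
Step 3: Reduce the angle mod 2*pi: 7*pi/3 - 2*pi = pi/3
Step 4: cos(pi/3) = 1/2
Step 5: Re(z^3) = 27 * 1/2 = 27/2

27/2


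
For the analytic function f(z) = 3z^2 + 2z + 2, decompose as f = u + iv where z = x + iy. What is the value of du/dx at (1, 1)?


Step 1: f(z) = 3(x+iy)^2 + 2(x+iy) + 2
Step 2: u = 3(x^2 - y^2) + 2x + 2
Step 3: u_x = 6x + 2
Step 4: At (1, 1): u_x = 6 + 2 = 8

8


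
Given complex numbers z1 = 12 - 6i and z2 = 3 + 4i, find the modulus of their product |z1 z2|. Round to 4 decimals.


Step 1: |z1| = sqrt(12^2 + (-6)^2) = sqrt(180)
Step 2: |z2| = sqrt(3^2 + 4^2) = sqrt(25)
Step 3: |z1*z2| = |z1|*|z2| = sqrt(180) * sqrt(25) = sqrt(180 * 25) = sqrt(4500)
Step 4: = 67.082

67.082


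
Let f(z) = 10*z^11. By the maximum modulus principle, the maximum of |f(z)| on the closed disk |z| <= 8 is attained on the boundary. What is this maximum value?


Step 1: On |z| = 8, |f(z)| = 10 * |z|^11 = 10 * 8^11
Step 2: By maximum modulus principle, maximum is on boundary.
Step 3: Maximum = 10 * 8589934592 = 85899345920

85899345920


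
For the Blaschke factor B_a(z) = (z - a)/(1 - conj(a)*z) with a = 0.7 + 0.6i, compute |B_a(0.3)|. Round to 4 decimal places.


Step 1: Numerator z0 - a = 0.3 - (0.7 + 0.6i) = -0.4 - 0.6i
Step 2: Denominator 1 - conj(a)*z0 = 1 - (0.7 - 0.6i)*0.3 = 0.79 + 0.18i
Step 3: |z0 - a|^2 = (-0.4)^2 + (-0.6)^2 = 0.52; |1 - conj(a)*z0|^2 = 0.79^2 + 0.18^2 = 0.6565
Step 4: |B_a(0.3)| = sqrt(0.52 / 0.6565) = sqrt(0.792079)
Step 5: = 0.89

0.89


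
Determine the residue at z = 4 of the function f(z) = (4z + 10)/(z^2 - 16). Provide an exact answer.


Step 1: Q(z) = z^2 - 16 = (z - 4)(z + 4)
Step 2: Q'(z) = 2z
Step 3: Q'(4) = 8, P(4) = 26
Step 4: Res = P(4)/Q'(4) = 26/8 = 13/4

13/4


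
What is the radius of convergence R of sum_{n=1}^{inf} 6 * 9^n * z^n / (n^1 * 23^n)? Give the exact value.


Step 1: General term a_n = 6 * 9^n / (n^1 * 23^n)
Step 2: By the root test, |a_n|^(1/n) = 6^(1/n) * 9 / (n^(1/n) * 23) -> 9/23 as n -> infinity (since 6^(1/n) -> 1 and n^(1/n) -> 1)
Step 3: R = 1/lim|a_n|^(1/n) = 23/9

23/9


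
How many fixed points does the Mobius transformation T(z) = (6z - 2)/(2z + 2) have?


Step 1: Fixed points satisfy T(z) = z
Step 2: 2z^2 - 4z + 2 = 0
Step 3: Discriminant = (-4)^2 - 4*2*2 = 0
Step 4: Number of fixed points = 1

1


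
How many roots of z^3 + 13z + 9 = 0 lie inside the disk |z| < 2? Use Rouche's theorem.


Step 1: On |z| = 2 the three terms have sizes |z^3| = 2^3 = 8, |13z| = 13*2 = 26, |9| = 9
Step 2: The dominant term is g(z) = 13z; let h(z) = z^3 + 9 so f = g + h
Step 3: On |z| = 2: |g| = 26 and |h| <= 8 + 9 = 17
Step 4: Since 26 > 17, |h| < |g| on |z| = 2, so by Rouche f has the same number of zeros as g inside |z| < 2
Step 5: g(z) = 13z has 1 zero (at the origin, multiplicity 1) inside |z| < 2. Answer = 1

1


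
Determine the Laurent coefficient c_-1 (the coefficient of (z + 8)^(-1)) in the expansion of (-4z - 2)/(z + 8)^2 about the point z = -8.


Step 1: Write the numerator in powers of (z + 8): -4z - 2 = -4(z + 8) + (-4*(-8) - 2) = -4(z + 8) + 30
Step 2: Divide by (z + 8)^2: f(z) = 30(z + 8)^(-2) - 4(z + 8)^(-1)
Step 3: This finite sum is the Laurent series of f about z = -8.
Step 4: Coefficient of (z + 8)^(-1) = coefficient of (z + 8) in the re-centred numerator = -4

-4


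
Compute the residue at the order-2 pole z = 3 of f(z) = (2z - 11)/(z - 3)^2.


Step 1: Pole of order 2 at z = 3
Step 2: Res = lim d/dz [(z - 3)^2 * f(z)] as z -> 3
Step 3: (z - 3)^2 * f(z) = 2z - 11
Step 4: d/dz[2z - 11] = 2

2


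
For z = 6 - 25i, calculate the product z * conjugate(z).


Step 1: conj(z) = 6 + 25i
Step 2: z * conj(z) = 6^2 + (-25)^2
Step 3: = 36 + 625 = 661

661


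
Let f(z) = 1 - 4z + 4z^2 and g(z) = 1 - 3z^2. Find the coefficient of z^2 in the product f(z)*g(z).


Step 1: z^2 term in f*g comes from: (1)*(-3z^2) + (-4z)*(0) + (4z^2)*(1)
Step 2: = -3 + 0 + 4
Step 3: = 1

1


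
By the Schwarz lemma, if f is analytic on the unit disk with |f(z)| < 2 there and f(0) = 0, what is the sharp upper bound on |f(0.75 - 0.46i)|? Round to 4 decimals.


Step 1: g = f/2 maps D -> D with g(0) = 0, so by the Schwarz lemma |g(z)| <= |z|, i.e. |f(z)| <= 2|z|; this is sharp (f(z) = 2z).
Step 2: |z0|^2 = 0.75^2 + (-0.46)^2 = 0.7741
Step 3: |z0| = sqrt(0.7741) = 0.87983
Step 4: Best bound = 2 * |z0| = 2 * 0.87983 = 1.7597

1.7597


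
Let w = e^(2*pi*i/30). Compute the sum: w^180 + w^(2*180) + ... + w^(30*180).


Step 1: The sum sum_{j=1}^{n} w^(k*j) equals n if n | k, else 0.
Step 2: Here n = 30, k = 180
Step 3: Does n divide k? 30 | 180 -> True
Step 4: Sum = 30

30


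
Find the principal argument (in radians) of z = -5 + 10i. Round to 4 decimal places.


Step 1: z = -5 + 10i
Step 2: arg(z) = atan2(10, -5)
Step 3: arg(z) = 2.0344

2.0344


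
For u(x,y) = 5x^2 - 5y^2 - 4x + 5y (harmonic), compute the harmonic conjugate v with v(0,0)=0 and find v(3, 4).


Step 1: v_x = -u_y = 10y - 5
Step 2: v_y = u_x = 10x - 4
Step 3: v = 10xy - 5x - 4y + C
Step 4: v(0,0) = 0 => C = 0
Step 5: v(3, 4) = 89

89


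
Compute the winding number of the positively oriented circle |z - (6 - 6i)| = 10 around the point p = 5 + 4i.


Step 1: Center c = (6, -6), radius = 10
Step 2: |p - c|^2 = (-1)^2 + 10^2 = 101
Step 3: r^2 = 100
Step 4: |p-c| > r so winding number = 0

0


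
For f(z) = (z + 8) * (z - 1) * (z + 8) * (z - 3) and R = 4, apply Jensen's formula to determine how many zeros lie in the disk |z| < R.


Jensen's formula: (1/2pi)*integral log|f(Re^it)|dt = log|f(0)| + sum_{|a_k|<R} log(R/|a_k|)
Step 1: f(0) = 8 * (-1) * 8 * (-3) = 192
Step 2: log|f(0)| = log|-8| + log|1| + log|-8| + log|3| = 5.2575
Step 3: Zeros inside |z| < 4: 1, 3
Step 4: Jensen sum = log(4/1) + log(4/3) = 1.674
Step 5: n(R) = number of terms in the Jensen sum = count of zeros inside |z| < 4 = 2

2


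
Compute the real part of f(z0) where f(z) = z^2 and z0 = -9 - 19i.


Step 1: z0 = -9 - 19i
Step 2: z0^2 = (-9)^2 - (-19)^2 + 342i
Step 3: real part = 81 - 361 = -280

-280


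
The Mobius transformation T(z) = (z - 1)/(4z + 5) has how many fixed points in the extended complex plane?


Step 1: Fixed points satisfy T(z) = z
Step 2: 4z^2 + 4z + 1 = 0
Step 3: Discriminant = 4^2 - 4*4*1 = 0
Step 4: Number of fixed points = 1

1


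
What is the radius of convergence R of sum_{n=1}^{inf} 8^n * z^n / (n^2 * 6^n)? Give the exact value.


Step 1: General term a_n = 8^n / (n^2 * 6^n)
Step 2: By the root test, |a_n|^(1/n) = 8 / (n^(2/n) * 6) -> 8/6 as n -> infinity (since n^(2/n) -> 1)
Step 3: R = 1/lim|a_n|^(1/n) = 6/8 = 3/4

3/4


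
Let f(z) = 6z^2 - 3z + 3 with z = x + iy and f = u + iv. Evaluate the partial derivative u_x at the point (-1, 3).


Step 1: f(z) = 6(x+iy)^2 - 3(x+iy) + 3
Step 2: u = 6(x^2 - y^2) - 3x + 3
Step 3: u_x = 12x - 3
Step 4: At (-1, 3): u_x = -12 - 3 = -15

-15


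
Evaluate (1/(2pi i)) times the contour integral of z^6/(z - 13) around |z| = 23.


Step 1: f(z) = z^6, a = 13 is inside |z| = 23
Step 2: By Cauchy integral formula: (1/(2pi*i)) * integral = f(a)
Step 3: f(13) = 13^6 = 4826809

4826809


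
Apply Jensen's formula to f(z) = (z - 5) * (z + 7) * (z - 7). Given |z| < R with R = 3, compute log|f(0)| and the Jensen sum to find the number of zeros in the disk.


Jensen's formula: (1/2pi)*integral log|f(Re^it)|dt = log|f(0)| + sum_{|a_k|<R} log(R/|a_k|)
Step 1: f(0) = (-5) * 7 * (-7) = 245
Step 2: log|f(0)| = log|5| + log|-7| + log|7| = 5.5013
Step 3: Zeros inside |z| < 3: none
Step 4: Jensen sum = (empty sum) = 0
Step 5: n(R) = number of terms in the Jensen sum = count of zeros inside |z| < 3 = 0

0


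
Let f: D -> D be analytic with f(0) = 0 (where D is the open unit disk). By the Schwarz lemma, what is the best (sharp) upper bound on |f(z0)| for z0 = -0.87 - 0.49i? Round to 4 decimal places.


Step 1: Schwarz lemma: if f: D -> D is analytic with f(0) = 0, then |f(z)| <= |z| for all z in D, and this is sharp (f(z) = z).
Step 2: |z0|^2 = (-0.87)^2 + (-0.49)^2 = 0.997
Step 3: |z0| = sqrt(0.997) = 0.998499
Step 4: Best bound = |z0| = 0.9985

0.9985


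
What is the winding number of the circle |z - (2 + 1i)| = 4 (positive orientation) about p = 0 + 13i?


Step 1: Center c = (2, 1), radius = 4
Step 2: |p - c|^2 = (-2)^2 + 12^2 = 148
Step 3: r^2 = 16
Step 4: |p-c| > r so winding number = 0

0


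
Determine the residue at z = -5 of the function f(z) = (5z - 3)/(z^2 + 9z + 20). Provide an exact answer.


Step 1: Q(z) = z^2 + 9z + 20 = (z + 5)(z + 4)
Step 2: Q'(z) = 2z + 9
Step 3: Q'(-5) = -1, P(-5) = -28
Step 4: Res = P(-5)/Q'(-5) = -28/(-1) = 28

28


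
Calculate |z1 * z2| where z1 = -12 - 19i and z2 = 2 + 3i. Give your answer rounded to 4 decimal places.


Step 1: |z1| = sqrt((-12)^2 + (-19)^2) = sqrt(505)
Step 2: |z2| = sqrt(2^2 + 3^2) = sqrt(13)
Step 3: |z1*z2| = |z1|*|z2| = sqrt(505) * sqrt(13) = sqrt(505 * 13) = sqrt(6565)
Step 4: = 81.0247

81.0247


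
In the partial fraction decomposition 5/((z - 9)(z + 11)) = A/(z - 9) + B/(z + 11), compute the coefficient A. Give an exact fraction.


Step 1: Multiply both sides by (z - 9) and set z = 9
Step 2: A = 5 / (9 + 11)
Step 3: A = 5 / 20
Step 4: A = 1/4

1/4


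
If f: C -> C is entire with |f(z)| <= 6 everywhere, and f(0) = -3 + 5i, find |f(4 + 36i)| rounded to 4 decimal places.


Step 1: By Liouville's theorem, a bounded entire function is constant.
Step 2: f(z) = f(0) = -3 + 5i for all z.
Step 3: |f(w)| = |-3 + 5i| = sqrt(9 + 25)
Step 4: = 5.831

5.831


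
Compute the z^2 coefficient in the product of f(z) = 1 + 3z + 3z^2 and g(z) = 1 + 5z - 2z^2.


Step 1: z^2 term in f*g comes from: (1)*(-2z^2) + (3z)*(5z) + (3z^2)*(1)
Step 2: = -2 + 15 + 3
Step 3: = 16

16


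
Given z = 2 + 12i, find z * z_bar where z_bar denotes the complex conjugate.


Step 1: conj(z) = 2 - 12i
Step 2: z * conj(z) = 2^2 + 12^2
Step 3: = 4 + 144 = 148

148


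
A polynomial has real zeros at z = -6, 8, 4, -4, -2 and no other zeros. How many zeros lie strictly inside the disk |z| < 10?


Step 1: Check each root:
  z = -6: |-6| = 6 < 10
  z = 8: |8| = 8 < 10
  z = 4: |4| = 4 < 10
  z = -4: |-4| = 4 < 10
  z = -2: |-2| = 2 < 10
Step 2: Count = 5

5


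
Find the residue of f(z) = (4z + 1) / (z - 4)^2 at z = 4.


Step 1: Pole of order 2 at z = 4
Step 2: Res = lim d/dz [(z - 4)^2 * f(z)] as z -> 4
Step 3: (z - 4)^2 * f(z) = 4z + 1
Step 4: d/dz[4z + 1] = 4

4


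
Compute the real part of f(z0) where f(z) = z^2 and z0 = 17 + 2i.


Step 1: z0 = 17 + 2i
Step 2: z0^2 = 17^2 - 2^2 + 68i
Step 3: real part = 289 - 4 = 285

285


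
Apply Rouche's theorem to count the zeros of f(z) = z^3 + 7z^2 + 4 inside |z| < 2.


Step 1: On |z| = 2 the three terms have sizes |z^3| = 2^3 = 8, |7z^2| = 7*2^2 = 28, |4| = 4
Step 2: The dominant term is g(z) = 7z^2; let h(z) = z^3 + 4 so f = g + h
Step 3: On |z| = 2: |g| = 28 and |h| <= 8 + 4 = 12
Step 4: Since 28 > 12, |h| < |g| on |z| = 2, so by Rouche f has the same number of zeros as g inside |z| < 2
Step 5: g(z) = 7z^2 has 2 zeros (at the origin, multiplicity 2) inside |z| < 2. Answer = 2

2


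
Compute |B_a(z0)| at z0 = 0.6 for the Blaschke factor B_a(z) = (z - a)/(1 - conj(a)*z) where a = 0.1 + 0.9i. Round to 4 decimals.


Step 1: Numerator z0 - a = 0.6 - (0.1 + 0.9i) = 0.5 - 0.9i
Step 2: Denominator 1 - conj(a)*z0 = 1 - (0.1 - 0.9i)*0.6 = 0.94 + 0.54i
Step 3: |z0 - a|^2 = 0.5^2 + (-0.9)^2 = 1.06; |1 - conj(a)*z0|^2 = 0.94^2 + 0.54^2 = 1.1752
Step 4: |B_a(0.6)| = sqrt(1.06 / 1.1752) = sqrt(0.901974)
Step 5: = 0.9497

0.9497


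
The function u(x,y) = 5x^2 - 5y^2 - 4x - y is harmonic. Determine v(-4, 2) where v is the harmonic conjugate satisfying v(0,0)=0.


Step 1: v_x = -u_y = 10y + 1
Step 2: v_y = u_x = 10x - 4
Step 3: v = 10xy + x - 4y + C
Step 4: v(0,0) = 0 => C = 0
Step 5: v(-4, 2) = -92

-92


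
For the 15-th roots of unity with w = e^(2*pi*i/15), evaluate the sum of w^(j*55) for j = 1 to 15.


Step 1: The sum sum_{j=1}^{n} w^(k*j) equals n if n | k, else 0.
Step 2: Here n = 15, k = 55
Step 3: Does n divide k? 15 | 55 -> False
Step 4: Sum = 0

0


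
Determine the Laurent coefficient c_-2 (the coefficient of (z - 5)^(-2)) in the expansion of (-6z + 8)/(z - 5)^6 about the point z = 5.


Step 1: Write the numerator in powers of (z - 5): -6z + 8 = -6(z - 5) + (-6*5 + 8) = -6(z - 5) - 22
Step 2: Divide by (z - 5)^6: f(z) = -22(z - 5)^(-6) - 6(z - 5)^(-5)
Step 3: This finite sum is the Laurent series of f about z = 5.
Step 4: Only the powers -6 and -5 appear, so the coefficient of (z - 5)^(-2) = 0

0


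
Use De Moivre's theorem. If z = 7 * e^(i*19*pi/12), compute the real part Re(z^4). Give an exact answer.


Step 1: By De Moivre's theorem, z^4 = 7^4 * e^(i*4*19*pi/12) = 2401 * (cos(19*pi/3) + i*sin(19*pi/3))
Step 2: |z|^4 = 7^4 = 2401
Step 3: Reduce the angle mod 2*pi: 19*pi/3 - 6*pi = pi/3
Step 4: cos(pi/3) = 1/2
Step 5: Re(z^4) = 2401 * 1/2 = 2401/2

2401/2


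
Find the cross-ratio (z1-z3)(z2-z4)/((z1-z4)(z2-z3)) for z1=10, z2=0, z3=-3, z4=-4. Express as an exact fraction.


Step 1: (z1-z3)(z2-z4) = 13 * 4 = 52
Step 2: (z1-z4)(z2-z3) = 14 * 3 = 42
Step 3: Cross-ratio = 52/42 = 26/21

26/21


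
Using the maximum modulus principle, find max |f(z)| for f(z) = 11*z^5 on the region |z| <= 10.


Step 1: On |z| = 10, |f(z)| = 11 * |z|^5 = 11 * 10^5
Step 2: By maximum modulus principle, maximum is on boundary.
Step 3: Maximum = 11 * 100000 = 1100000

1100000


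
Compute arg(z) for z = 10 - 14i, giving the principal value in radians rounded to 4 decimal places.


Step 1: z = 10 - 14i
Step 2: arg(z) = atan2(-14, 10)
Step 3: arg(z) = -0.9505

-0.9505


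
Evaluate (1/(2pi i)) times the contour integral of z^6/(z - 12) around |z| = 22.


Step 1: f(z) = z^6, a = 12 is inside |z| = 22
Step 2: By Cauchy integral formula: (1/(2pi*i)) * integral = f(a)
Step 3: f(12) = 12^6 = 2985984

2985984


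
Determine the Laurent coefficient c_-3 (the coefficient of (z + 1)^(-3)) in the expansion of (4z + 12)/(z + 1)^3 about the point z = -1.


Step 1: Write the numerator in powers of (z + 1): 4z + 12 = 4(z + 1) + (4*(-1) + 12) = 4(z + 1) + 8
Step 2: Divide by (z + 1)^3: f(z) = 8(z + 1)^(-3) + 4(z + 1)^(-2)
Step 3: This finite sum is the Laurent series of f about z = -1.
Step 4: Coefficient of (z + 1)^(-3) = 4*(-1) + 12 = 8

8


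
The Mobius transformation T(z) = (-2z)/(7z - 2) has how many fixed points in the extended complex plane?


Step 1: Fixed points satisfy T(z) = z
Step 2: 7z^2 = 0
Step 3: Discriminant = 0^2 - 4*7*0 = 0
Step 4: Number of fixed points = 1

1


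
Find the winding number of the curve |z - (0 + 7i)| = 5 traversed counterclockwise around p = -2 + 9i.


Step 1: Center c = (0, 7), radius = 5
Step 2: |p - c|^2 = (-2)^2 + 2^2 = 8
Step 3: r^2 = 25
Step 4: |p-c| < r so winding number = 1

1


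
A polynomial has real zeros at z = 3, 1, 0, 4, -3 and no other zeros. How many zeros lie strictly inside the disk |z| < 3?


Step 1: Check each root:
  z = 3: |3| = 3 >= 3
  z = 1: |1| = 1 < 3
  z = 0: |0| = 0 < 3
  z = 4: |4| = 4 >= 3
  z = -3: |-3| = 3 >= 3
Step 2: Count = 2

2


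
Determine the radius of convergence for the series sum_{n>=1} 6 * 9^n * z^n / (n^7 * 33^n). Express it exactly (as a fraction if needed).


Step 1: General term a_n = 6 * 9^n / (n^7 * 33^n)
Step 2: By the root test, |a_n|^(1/n) = 6^(1/n) * 9 / (n^(7/n) * 33) -> 9/33 as n -> infinity (since 6^(1/n) -> 1 and n^(7/n) -> 1)
Step 3: R = 1/lim|a_n|^(1/n) = 33/9 = 11/3

11/3


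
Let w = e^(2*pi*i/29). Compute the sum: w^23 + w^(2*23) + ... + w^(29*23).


Step 1: The sum sum_{j=1}^{n} w^(k*j) equals n if n | k, else 0.
Step 2: Here n = 29, k = 23
Step 3: Does n divide k? 29 | 23 -> False
Step 4: Sum = 0

0


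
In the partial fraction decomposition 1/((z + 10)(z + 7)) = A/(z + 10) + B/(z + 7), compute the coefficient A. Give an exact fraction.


Step 1: Multiply both sides by (z + 10) and set z = -10
Step 2: A = 1 / (-10 + 7)
Step 3: A = 1 / (-3)
Step 4: A = -1/3

-1/3


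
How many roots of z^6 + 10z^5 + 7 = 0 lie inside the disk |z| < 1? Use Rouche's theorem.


Step 1: On |z| = 1 the three terms have sizes |z^6| = 1^6 = 1, |10z^5| = 10*1^5 = 10, |7| = 7
Step 2: The dominant term is g(z) = 10z^5; let h(z) = z^6 + 7 so f = g + h
Step 3: On |z| = 1: |g| = 10 and |h| <= 1 + 7 = 8
Step 4: Since 10 > 8, |h| < |g| on |z| = 1, so by Rouche f has the same number of zeros as g inside |z| < 1
Step 5: g(z) = 10z^5 has 5 zeros (at the origin, multiplicity 5) inside |z| < 1. Answer = 5

5


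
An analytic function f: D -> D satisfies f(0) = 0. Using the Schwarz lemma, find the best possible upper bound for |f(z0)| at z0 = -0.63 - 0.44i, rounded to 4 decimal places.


Step 1: Schwarz lemma: if f: D -> D is analytic with f(0) = 0, then |f(z)| <= |z| for all z in D, and this is sharp (f(z) = z).
Step 2: |z0|^2 = (-0.63)^2 + (-0.44)^2 = 0.5905
Step 3: |z0| = sqrt(0.5905) = 0.76844
Step 4: Best bound = |z0| = 0.7684

0.7684


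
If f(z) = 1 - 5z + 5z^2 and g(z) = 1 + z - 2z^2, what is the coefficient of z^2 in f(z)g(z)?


Step 1: z^2 term in f*g comes from: (1)*(-2z^2) + (-5z)*(z) + (5z^2)*(1)
Step 2: = -2 - 5 + 5
Step 3: = -2

-2


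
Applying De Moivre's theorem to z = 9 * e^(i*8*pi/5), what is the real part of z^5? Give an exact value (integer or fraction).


Step 1: By De Moivre's theorem, z^5 = 9^5 * e^(i*5*8*pi/5) = 59049 * (cos(8*pi) + i*sin(8*pi))
Step 2: |z|^5 = 9^5 = 59049
Step 3: Reduce the angle mod 2*pi: 8*pi - 8*pi = 0
Step 4: cos(0) = 1
Step 5: Re(z^5) = 59049 * 1 = 59049

59049


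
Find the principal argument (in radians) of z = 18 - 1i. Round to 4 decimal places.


Step 1: z = 18 - 1i
Step 2: arg(z) = atan2(-1, 18)
Step 3: arg(z) = -0.0555

-0.0555


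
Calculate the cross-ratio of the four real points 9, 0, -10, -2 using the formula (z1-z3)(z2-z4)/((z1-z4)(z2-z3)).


Step 1: (z1-z3)(z2-z4) = 19 * 2 = 38
Step 2: (z1-z4)(z2-z3) = 11 * 10 = 110
Step 3: Cross-ratio = 38/110 = 19/55

19/55


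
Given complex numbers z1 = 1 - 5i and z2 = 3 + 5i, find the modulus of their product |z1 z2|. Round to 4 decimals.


Step 1: |z1| = sqrt(1^2 + (-5)^2) = sqrt(26)
Step 2: |z2| = sqrt(3^2 + 5^2) = sqrt(34)
Step 3: |z1*z2| = |z1|*|z2| = sqrt(26) * sqrt(34) = sqrt(26 * 34) = sqrt(884)
Step 4: = 29.7321

29.7321


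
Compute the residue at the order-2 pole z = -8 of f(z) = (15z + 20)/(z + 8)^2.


Step 1: Pole of order 2 at z = -8
Step 2: Res = lim d/dz [(z + 8)^2 * f(z)] as z -> -8
Step 3: (z + 8)^2 * f(z) = 15z + 20
Step 4: d/dz[15z + 20] = 15

15


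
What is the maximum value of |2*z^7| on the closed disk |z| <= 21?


Step 1: On |z| = 21, |f(z)| = 2 * |z|^7 = 2 * 21^7
Step 2: By maximum modulus principle, maximum is on boundary.
Step 3: Maximum = 2 * 1801088541 = 3602177082

3602177082


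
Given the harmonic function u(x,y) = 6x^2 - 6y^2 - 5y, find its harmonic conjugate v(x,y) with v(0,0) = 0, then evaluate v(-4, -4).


Step 1: v_x = -u_y = 12y + 5
Step 2: v_y = u_x = 12x + 0
Step 3: v = 12xy + 5x + C
Step 4: v(0,0) = 0 => C = 0
Step 5: v(-4, -4) = 172

172


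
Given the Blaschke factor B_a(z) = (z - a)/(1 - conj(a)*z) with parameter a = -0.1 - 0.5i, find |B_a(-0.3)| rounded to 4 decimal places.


Step 1: Numerator z0 - a = -0.3 - (-0.1 - 0.5i) = -0.2 + 0.5i
Step 2: Denominator 1 - conj(a)*z0 = 1 - (-0.1 + 0.5i)*(-0.3) = 0.97 + 0.15i
Step 3: |z0 - a|^2 = (-0.2)^2 + 0.5^2 = 0.29; |1 - conj(a)*z0|^2 = 0.97^2 + 0.15^2 = 0.9634
Step 4: |B_a(-0.3)| = sqrt(0.29 / 0.9634) = sqrt(0.301017)
Step 5: = 0.5487

0.5487


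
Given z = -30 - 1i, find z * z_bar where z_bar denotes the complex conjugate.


Step 1: conj(z) = -30 + 1i
Step 2: z * conj(z) = (-30)^2 + (-1)^2
Step 3: = 900 + 1 = 901

901


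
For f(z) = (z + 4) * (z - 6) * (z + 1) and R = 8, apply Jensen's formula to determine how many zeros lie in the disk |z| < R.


Jensen's formula: (1/2pi)*integral log|f(Re^it)|dt = log|f(0)| + sum_{|a_k|<R} log(R/|a_k|)
Step 1: f(0) = 4 * (-6) * 1 = -24
Step 2: log|f(0)| = log|-4| + log|6| + log|-1| = 3.1781
Step 3: Zeros inside |z| < 8: -4, 6, -1
Step 4: Jensen sum = log(8/4) + log(8/6) + log(8/1) = 3.0603
Step 5: n(R) = number of terms in the Jensen sum = count of zeros inside |z| < 8 = 3

3


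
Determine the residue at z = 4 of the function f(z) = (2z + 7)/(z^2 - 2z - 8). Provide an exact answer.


Step 1: Q(z) = z^2 - 2z - 8 = (z - 4)(z + 2)
Step 2: Q'(z) = 2z - 2
Step 3: Q'(4) = 6, P(4) = 15
Step 4: Res = P(4)/Q'(4) = 15/6 = 5/2

5/2


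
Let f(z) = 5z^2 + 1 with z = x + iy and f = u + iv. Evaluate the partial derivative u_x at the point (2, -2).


Step 1: f(z) = 5(x+iy)^2 + 1
Step 2: u = 5(x^2 - y^2) + 1
Step 3: u_x = 10x + 0
Step 4: At (2, -2): u_x = 20 + 0 = 20

20


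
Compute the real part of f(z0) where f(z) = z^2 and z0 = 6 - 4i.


Step 1: z0 = 6 - 4i
Step 2: z0^2 = 6^2 - (-4)^2 - 48i
Step 3: real part = 36 - 16 = 20

20


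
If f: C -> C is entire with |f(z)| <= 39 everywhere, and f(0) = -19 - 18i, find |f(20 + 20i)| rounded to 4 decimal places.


Step 1: By Liouville's theorem, a bounded entire function is constant.
Step 2: f(z) = f(0) = -19 - 18i for all z.
Step 3: |f(w)| = |-19 - 18i| = sqrt(361 + 324)
Step 4: = 26.1725

26.1725


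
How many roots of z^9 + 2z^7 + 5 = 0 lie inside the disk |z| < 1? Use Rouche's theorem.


Step 1: On |z| = 1 the three terms have sizes |z^9| = 1^9 = 1, |2z^7| = 2*1^7 = 2, |5| = 5
Step 2: The dominant term is g(z) = 5; let h(z) = z^9 + 2z^7 so f = g + h
Step 3: On |z| = 1: |g| = 5 and |h| <= 1 + 2 = 3
Step 4: Since 5 > 3, |h| < |g| on |z| = 1, so by Rouche f has the same number of zeros as g inside |z| < 1
Step 5: g(z) = 5 is a nonzero constant with no zeros inside |z| < 1. Answer = 0

0


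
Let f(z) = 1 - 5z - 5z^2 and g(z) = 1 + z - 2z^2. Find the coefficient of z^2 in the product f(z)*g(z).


Step 1: z^2 term in f*g comes from: (1)*(-2z^2) + (-5z)*(z) + (-5z^2)*(1)
Step 2: = -2 - 5 - 5
Step 3: = -12

-12


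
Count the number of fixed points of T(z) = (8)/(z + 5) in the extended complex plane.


Step 1: Fixed points satisfy T(z) = z
Step 2: z^2 + 5z - 8 = 0
Step 3: Discriminant = 5^2 - 4*1*(-8) = 57
Step 4: Number of fixed points = 2

2


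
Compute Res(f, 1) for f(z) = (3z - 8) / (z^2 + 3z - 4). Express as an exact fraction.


Step 1: Q(z) = z^2 + 3z - 4 = (z - 1)(z + 4)
Step 2: Q'(z) = 2z + 3
Step 3: Q'(1) = 5, P(1) = -5
Step 4: Res = P(1)/Q'(1) = -5/5 = -1

-1


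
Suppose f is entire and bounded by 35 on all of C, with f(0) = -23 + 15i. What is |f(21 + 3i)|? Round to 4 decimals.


Step 1: By Liouville's theorem, a bounded entire function is constant.
Step 2: f(z) = f(0) = -23 + 15i for all z.
Step 3: |f(w)| = |-23 + 15i| = sqrt(529 + 225)
Step 4: = 27.4591

27.4591


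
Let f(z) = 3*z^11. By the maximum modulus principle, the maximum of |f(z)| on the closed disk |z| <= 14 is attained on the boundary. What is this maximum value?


Step 1: On |z| = 14, |f(z)| = 3 * |z|^11 = 3 * 14^11
Step 2: By maximum modulus principle, maximum is on boundary.
Step 3: Maximum = 3 * 4049565169664 = 12148695508992

12148695508992


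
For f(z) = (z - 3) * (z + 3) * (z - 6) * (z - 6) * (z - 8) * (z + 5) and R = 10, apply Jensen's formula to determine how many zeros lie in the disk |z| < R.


Jensen's formula: (1/2pi)*integral log|f(Re^it)|dt = log|f(0)| + sum_{|a_k|<R} log(R/|a_k|)
Step 1: f(0) = (-3) * 3 * (-6) * (-6) * (-8) * 5 = 12960
Step 2: log|f(0)| = log|3| + log|-3| + log|6| + log|6| + log|8| + log|-5| = 9.4696
Step 3: Zeros inside |z| < 10: 3, -3, 6, 6, 8, -5
Step 4: Jensen sum = log(10/3) + log(10/3) + log(10/6) + log(10/6) + log(10/8) + log(10/5) = 4.3459
Step 5: n(R) = number of terms in the Jensen sum = count of zeros inside |z| < 10 = 6

6


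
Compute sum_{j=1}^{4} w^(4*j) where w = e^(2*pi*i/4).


Step 1: The sum sum_{j=1}^{n} w^(k*j) equals n if n | k, else 0.
Step 2: Here n = 4, k = 4
Step 3: Does n divide k? 4 | 4 -> True
Step 4: Sum = 4

4


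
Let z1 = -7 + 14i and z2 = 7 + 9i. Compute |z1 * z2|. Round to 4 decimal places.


Step 1: |z1| = sqrt((-7)^2 + 14^2) = sqrt(245)
Step 2: |z2| = sqrt(7^2 + 9^2) = sqrt(130)
Step 3: |z1*z2| = |z1|*|z2| = sqrt(245) * sqrt(130) = sqrt(245 * 130) = sqrt(31850)
Step 4: = 178.4657

178.4657


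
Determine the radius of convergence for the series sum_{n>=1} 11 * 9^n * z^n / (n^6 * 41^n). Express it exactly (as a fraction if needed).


Step 1: General term a_n = 11 * 9^n / (n^6 * 41^n)
Step 2: By the root test, |a_n|^(1/n) = 11^(1/n) * 9 / (n^(6/n) * 41) -> 9/41 as n -> infinity (since 11^(1/n) -> 1 and n^(6/n) -> 1)
Step 3: R = 1/lim|a_n|^(1/n) = 41/9

41/9


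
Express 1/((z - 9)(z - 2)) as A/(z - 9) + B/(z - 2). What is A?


Step 1: Multiply both sides by (z - 9) and set z = 9
Step 2: A = 1 / (9 - 2)
Step 3: A = 1 / 7
Step 4: A = 1/7

1/7


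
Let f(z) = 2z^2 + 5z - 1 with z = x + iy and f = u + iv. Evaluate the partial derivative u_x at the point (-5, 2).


Step 1: f(z) = 2(x+iy)^2 + 5(x+iy) - 1
Step 2: u = 2(x^2 - y^2) + 5x - 1
Step 3: u_x = 4x + 5
Step 4: At (-5, 2): u_x = -20 + 5 = -15

-15


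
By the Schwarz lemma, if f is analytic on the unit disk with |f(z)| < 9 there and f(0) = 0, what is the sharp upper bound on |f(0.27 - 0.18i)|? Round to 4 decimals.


Step 1: g = f/9 maps D -> D with g(0) = 0, so by the Schwarz lemma |g(z)| <= |z|, i.e. |f(z)| <= 9|z|; this is sharp (f(z) = 9z).
Step 2: |z0|^2 = 0.27^2 + (-0.18)^2 = 0.1053
Step 3: |z0| = sqrt(0.1053) = 0.3245
Step 4: Best bound = 9 * |z0| = 9 * 0.3245 = 2.9205

2.9205


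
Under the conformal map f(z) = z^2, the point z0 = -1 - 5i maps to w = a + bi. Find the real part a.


Step 1: z0 = -1 - 5i
Step 2: z0^2 = (-1)^2 - (-5)^2 + 10i
Step 3: real part = 1 - 25 = -24

-24


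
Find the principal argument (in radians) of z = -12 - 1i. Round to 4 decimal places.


Step 1: z = -12 - 1i
Step 2: arg(z) = atan2(-1, -12)
Step 3: arg(z) = -3.0585

-3.0585


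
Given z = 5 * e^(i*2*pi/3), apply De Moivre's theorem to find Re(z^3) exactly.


Step 1: By De Moivre's theorem, z^3 = 5^3 * e^(i*3*2*pi/3) = 125 * (cos(2*pi) + i*sin(2*pi))
Step 2: |z|^3 = 5^3 = 125
Step 3: Reduce the angle mod 2*pi: 2*pi - 2*pi = 0
Step 4: cos(0) = 1
Step 5: Re(z^3) = 125 * 1 = 125

125


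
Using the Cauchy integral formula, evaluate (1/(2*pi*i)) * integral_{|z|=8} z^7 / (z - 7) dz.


Step 1: f(z) = z^7, a = 7 is inside |z| = 8
Step 2: By Cauchy integral formula: (1/(2pi*i)) * integral = f(a)
Step 3: f(7) = 7^7 = 823543

823543


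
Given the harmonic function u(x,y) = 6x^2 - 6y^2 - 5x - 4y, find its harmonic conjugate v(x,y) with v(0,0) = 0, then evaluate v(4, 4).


Step 1: v_x = -u_y = 12y + 4
Step 2: v_y = u_x = 12x - 5
Step 3: v = 12xy + 4x - 5y + C
Step 4: v(0,0) = 0 => C = 0
Step 5: v(4, 4) = 188

188


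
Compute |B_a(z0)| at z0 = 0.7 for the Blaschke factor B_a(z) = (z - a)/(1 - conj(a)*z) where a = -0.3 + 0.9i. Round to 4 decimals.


Step 1: Numerator z0 - a = 0.7 - (-0.3 + 0.9i) = 1 - 0.9i
Step 2: Denominator 1 - conj(a)*z0 = 1 - (-0.3 - 0.9i)*0.7 = 1.21 + 0.63i
Step 3: |z0 - a|^2 = 1^2 + (-0.9)^2 = 1.81; |1 - conj(a)*z0|^2 = 1.21^2 + 0.63^2 = 1.861
Step 4: |B_a(0.7)| = sqrt(1.81 / 1.861) = sqrt(0.972595)
Step 5: = 0.9862

0.9862


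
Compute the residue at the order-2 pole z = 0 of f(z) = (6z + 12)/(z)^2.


Step 1: Pole of order 2 at z = 0
Step 2: Res = lim d/dz [(z)^2 * f(z)] as z -> 0
Step 3: (z)^2 * f(z) = 6z + 12
Step 4: d/dz[6z + 12] = 6

6
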